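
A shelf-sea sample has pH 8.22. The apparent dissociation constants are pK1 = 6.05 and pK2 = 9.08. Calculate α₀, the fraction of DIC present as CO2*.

α₀ = 0.00591

α₀ = 1 / (1 + K1/[H⁺] + K1K2/[H⁺]²) = 1 / (1 + 10^+2.17 + 10^+1.31)
   = 1 / (1 + 147.91 + 20.417) = 1/169.33 = 0.005906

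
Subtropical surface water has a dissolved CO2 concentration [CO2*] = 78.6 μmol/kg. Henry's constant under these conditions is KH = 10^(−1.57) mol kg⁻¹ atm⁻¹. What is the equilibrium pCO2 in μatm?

KH = 10^(−1.57) = 2.692×10^-2 mol kg⁻¹ atm⁻¹
pCO2 = [CO2*]/KH = 78.6×10^-6 / 2.692×10^-2 = 2.92×10^-3 atm = 2920 μatm

pCO2 = 2920 μatm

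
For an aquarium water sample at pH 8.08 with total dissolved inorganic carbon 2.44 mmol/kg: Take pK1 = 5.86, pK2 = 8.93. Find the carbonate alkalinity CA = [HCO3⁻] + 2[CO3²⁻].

CA = 2.73 mmol/kg

CA = [HCO3⁻] + 2[CO3²⁻] = (α₁ + 2α₂)·DIC
At pH 8.08: [H⁺]/K1 = 10^-2.22 = 0.0060256, K2/[H⁺] = 10^-0.85 = 0.14125
α₁ = 1/(1 + 0.0060256 + 0.14125) = 1/1.1473 = 0.8716; α₂ = α₁·K2/[H⁺] = 0.1231
α₁ + 2α₂ = 1.1179
CA = 1.1179 × 2.44 = 2.73 mmol/kg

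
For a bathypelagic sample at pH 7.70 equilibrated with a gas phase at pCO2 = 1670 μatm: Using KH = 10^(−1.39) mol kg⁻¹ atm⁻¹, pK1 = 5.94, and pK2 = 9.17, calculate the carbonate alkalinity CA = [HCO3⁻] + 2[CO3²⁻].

[CO2*] = KH · pCO2 = 10^(−1.39) × 1670×10^-6 = 6.803×10^-5 mol/kg
α₀ = 1/(1 + K1/[H⁺] + K1K2/[H⁺]²) = 1/(1 + 10^+1.76 + 10^+0.29) = 0.01653
DIC = [CO2*]/α₀ = 6.803×10^-5 / 0.01653 = 4.116 mmol/kg
CA = (α₁ + 2α₂)·DIC = (0.9512 + 2×0.03223) × 4.116 = 4.18 mmol/kg

CA = 4.18 mmol/kg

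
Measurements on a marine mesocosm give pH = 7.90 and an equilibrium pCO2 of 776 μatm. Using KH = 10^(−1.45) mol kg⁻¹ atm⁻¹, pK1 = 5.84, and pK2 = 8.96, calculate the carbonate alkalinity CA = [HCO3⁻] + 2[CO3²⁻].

[CO2*] = KH · pCO2 = 10^(−1.45) × 776×10^-6 = 2.753×10^-5 mol/kg
α₀ = 1/(1 + K1/[H⁺] + K1K2/[H⁺]²) = 1/(1 + 10^+2.06 + 10^+1.00) = 0.007948
DIC = [CO2*]/α₀ = 2.753×10^-5 / 0.007948 = 3.464 mmol/kg
CA = (α₁ + 2α₂)·DIC = (0.9126 + 2×0.07948) × 3.464 = 3.71 mmol/kg

CA = 3.71 mmol/kg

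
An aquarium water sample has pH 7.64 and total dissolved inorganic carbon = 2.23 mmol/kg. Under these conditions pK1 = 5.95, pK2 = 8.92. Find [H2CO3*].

α₀ = 1 / (1 + K1/[H⁺] + K1K2/[H⁺]²) = 1 / (1 + 10^+1.69 + 10^+0.41)
   = 1 / (1 + 48.978 + 2.5704) = 1/52.548 = 0.01903
[CO2*] = α₀ × DIC = 0.01903 × 2.23 = 0.0424 mmol/kg

[CO2*] = 0.0424 mmol/kg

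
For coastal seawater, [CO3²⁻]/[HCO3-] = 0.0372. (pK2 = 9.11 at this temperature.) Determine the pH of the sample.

From K2 = [H⁺][CO3²⁻]/[HCO3-]:  pH = pK2 + log₁₀([CO3²⁻]/[HCO3-])
log₁₀(0.0372) = -1.429
pH = 9.11 + (-1.429) = 7.68

pH = 7.68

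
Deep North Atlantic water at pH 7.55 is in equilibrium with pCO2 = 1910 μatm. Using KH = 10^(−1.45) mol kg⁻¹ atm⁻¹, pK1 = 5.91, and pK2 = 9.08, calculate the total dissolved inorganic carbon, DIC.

DIC = 3.11 mmol/kg

[CO2*] = KH · pCO2 = 10^(−1.45) × 1910×10^-6 = 6.777×10^-5 mol/kg
α₀ = 1/(1 + K1/[H⁺] + K1K2/[H⁺]²) = 1/(1 + 10^+1.64 + 10^+0.11) = 0.02177
DIC = [CO2*]/α₀ = 6.777×10^-5 / 0.02177 = 3.11 mmol/kg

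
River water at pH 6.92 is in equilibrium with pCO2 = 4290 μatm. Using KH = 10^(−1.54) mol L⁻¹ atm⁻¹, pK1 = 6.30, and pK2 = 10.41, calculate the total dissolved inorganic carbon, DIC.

[CO2*] = KH · pCO2 = 10^(−1.54) × 4290×10^-6 = 1.237×10^-4 mol/L
α₀ = 1/(1 + K1/[H⁺] + K1K2/[H⁺]²) = 1/(1 + 10^+0.62 + 10^-2.87) = 0.1934
DIC = [CO2*]/α₀ = 1.237×10^-4 / 0.1934 = 0.640 mmol/L

DIC = 0.640 mmol/L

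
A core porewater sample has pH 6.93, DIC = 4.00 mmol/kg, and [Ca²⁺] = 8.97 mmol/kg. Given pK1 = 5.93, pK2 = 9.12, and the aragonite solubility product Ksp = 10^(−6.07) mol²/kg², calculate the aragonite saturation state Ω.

α₂ = 1 / (1 + [H⁺]/K2 + [H⁺]²/(K1K2)) = 1 / (1 + 10^+2.19 + 10^+1.19)
   = 1 / (1 + 154.88 + 15.488) = 1/171.37 = 0.005835
[CO3²⁻] = α₂ × DIC = 0.005835 × 4.00 = 0.02334 mmol/kg
Ksp = 10^(−6.07) = 8.511×10^-7
Ω = [Ca²⁺][CO3²⁻]/Ksp = (8.97×10^-3)(2.334×10^-5) / 8.511×10^-7 = 0.246

Ω = 0.246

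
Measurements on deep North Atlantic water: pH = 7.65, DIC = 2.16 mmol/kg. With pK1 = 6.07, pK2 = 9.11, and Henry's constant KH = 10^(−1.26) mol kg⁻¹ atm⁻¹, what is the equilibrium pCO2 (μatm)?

pCO2 = 974 μatm

α₀ = 1 / (1 + K1/[H⁺] + K1K2/[H⁺]²) = 1 / (1 + 10^+1.58 + 10^+0.12)
   = 1 / (1 + 38.019 + 1.3183) = 1/40.337 = 0.02479
[CO2*] = α₀ × DIC = 0.02479 × 2.16 = 0.05355 mmol/kg
pCO2 = [CO2*]/KH = 5.355×10^-5 / 5.495×10^-2 = 974 μatm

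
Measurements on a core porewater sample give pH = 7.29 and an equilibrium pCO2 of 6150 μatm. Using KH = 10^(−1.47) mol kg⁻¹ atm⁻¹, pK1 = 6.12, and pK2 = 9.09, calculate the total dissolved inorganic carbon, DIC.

DIC = 3.34 mmol/kg

[CO2*] = KH · pCO2 = 10^(−1.47) × 6150×10^-6 = 2.084×10^-4 mol/kg
α₀ = 1/(1 + K1/[H⁺] + K1K2/[H⁺]²) = 1/(1 + 10^+1.17 + 10^-0.63) = 0.06240
DIC = [CO2*]/α₀ = 2.084×10^-4 / 0.06240 = 3.34 mmol/kg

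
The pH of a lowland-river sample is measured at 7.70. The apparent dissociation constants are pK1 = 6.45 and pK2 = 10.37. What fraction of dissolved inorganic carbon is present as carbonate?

α₂ = 1 / (1 + [H⁺]/K2 + [H⁺]²/(K1K2)) = 1 / (1 + 10^+2.67 + 10^+1.42)
   = 1 / (1 + 467.74 + 26.303) = 1/495.04 = 0.002020

α₂ = 0.00202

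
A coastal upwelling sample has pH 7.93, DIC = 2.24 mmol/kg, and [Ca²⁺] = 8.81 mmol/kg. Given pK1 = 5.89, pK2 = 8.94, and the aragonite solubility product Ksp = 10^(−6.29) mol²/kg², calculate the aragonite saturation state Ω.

α₂ = 1 / (1 + [H⁺]/K2 + [H⁺]²/(K1K2)) = 1 / (1 + 10^+1.01 + 10^-1.03)
   = 1 / (1 + 10.233 + 0.093325) = 1/11.326 = 0.08829
[CO3²⁻] = α₂ × DIC = 0.08829 × 2.24 = 0.1978 mmol/kg
Ksp = 10^(−6.29) = 5.129×10^-7
Ω = [Ca²⁺][CO3²⁻]/Ksp = (8.81×10^-3)(1.978×10^-4) / 5.129×10^-7 = 3.40

Ω = 3.40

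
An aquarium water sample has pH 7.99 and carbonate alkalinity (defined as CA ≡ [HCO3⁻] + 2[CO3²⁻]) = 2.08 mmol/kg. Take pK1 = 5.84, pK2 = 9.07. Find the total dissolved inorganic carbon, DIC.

CA = [HCO3⁻] + 2[CO3²⁻] = (α₁ + 2α₂)·DIC
At pH 7.99: [H⁺]/K1 = 10^-2.15 = 0.0070795, K2/[H⁺] = 10^-1.08 = 0.083176
α₁ = 1/(1 + 0.0070795 + 0.083176) = 1/1.0903 = 0.9172; α₂ = α₁·K2/[H⁺] = 0.07629
α₁ + 2α₂ = 1.0698
DIC = CA / (α₁ + 2α₂) = 2.08 / 1.0698 = 1.94 mmol/kg

DIC = 1.94 mmol/kg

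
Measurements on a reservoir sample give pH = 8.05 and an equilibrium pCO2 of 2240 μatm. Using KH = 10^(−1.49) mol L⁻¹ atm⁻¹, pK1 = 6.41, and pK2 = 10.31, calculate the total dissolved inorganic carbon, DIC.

DIC = 3.25 mmol/L

[CO2*] = KH · pCO2 = 10^(−1.49) × 2240×10^-6 = 7.248×10^-5 mol/L
α₀ = 1/(1 + K1/[H⁺] + K1K2/[H⁺]²) = 1/(1 + 10^+1.64 + 10^-0.62) = 0.02228
DIC = [CO2*]/α₀ = 7.248×10^-5 / 0.02228 = 3.25 mmol/L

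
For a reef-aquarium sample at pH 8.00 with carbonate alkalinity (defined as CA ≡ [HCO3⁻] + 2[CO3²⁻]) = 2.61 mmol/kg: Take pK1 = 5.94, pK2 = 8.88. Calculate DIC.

DIC = 2.36 mmol/kg

CA = [HCO3⁻] + 2[CO3²⁻] = (α₁ + 2α₂)·DIC
At pH 8.00: [H⁺]/K1 = 10^-2.06 = 0.0087096, K2/[H⁺] = 10^-0.88 = 0.13183
α₁ = 1/(1 + 0.0087096 + 0.13183) = 1/1.1405 = 0.8768; α₂ = α₁·K2/[H⁺] = 0.1156
α₁ + 2α₂ = 1.1079
DIC = CA / (α₁ + 2α₂) = 2.61 / 1.1079 = 2.36 mmol/kg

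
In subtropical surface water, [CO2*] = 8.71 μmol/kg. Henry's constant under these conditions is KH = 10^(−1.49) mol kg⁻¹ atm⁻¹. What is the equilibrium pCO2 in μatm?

KH = 10^(−1.49) = 3.236×10^-2 mol kg⁻¹ atm⁻¹
pCO2 = [CO2*]/KH = 8.71×10^-6 / 3.236×10^-2 = 2.69×10^-4 atm = 269 μatm

pCO2 = 269 μatm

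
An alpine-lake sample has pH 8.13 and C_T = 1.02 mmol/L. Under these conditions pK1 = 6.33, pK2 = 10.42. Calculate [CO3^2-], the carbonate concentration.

α₂ = 1 / (1 + [H⁺]/K2 + [H⁺]²/(K1K2)) = 1 / (1 + 10^+2.29 + 10^+0.49)
   = 1 / (1 + 194.98 + 3.0903) = 1/199.07 = 0.005023
[CO3²⁻] = α₂ × DIC = 0.005023 × 1.02 = 0.00512 mmol/L = 5.12 μmol/L

[CO3²⁻] = 5.12 μmol/L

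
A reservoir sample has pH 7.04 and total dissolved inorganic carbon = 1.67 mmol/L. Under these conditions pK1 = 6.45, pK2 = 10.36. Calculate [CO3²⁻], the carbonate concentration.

[CO3²⁻] = 0.636 μmol/L

α₂ = 1 / (1 + [H⁺]/K2 + [H⁺]²/(K1K2)) = 1 / (1 + 10^+3.32 + 10^+2.73)
   = 1 / (1 + 2089.3 + 537.03) = 1/2627.3 = 0.0003806
[CO3²⁻] = α₂ × DIC = 0.0003806 × 1.67 = 0.000636 mmol/L = 0.636 μmol/L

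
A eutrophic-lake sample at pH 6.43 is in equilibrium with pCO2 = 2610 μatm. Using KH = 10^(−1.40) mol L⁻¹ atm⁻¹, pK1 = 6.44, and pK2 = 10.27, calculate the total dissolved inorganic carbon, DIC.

DIC = 0.205 mmol/L

[CO2*] = KH · pCO2 = 10^(−1.40) × 2610×10^-6 = 1.039×10^-4 mol/L
α₀ = 1/(1 + K1/[H⁺] + K1K2/[H⁺]²) = 1/(1 + 10^-0.01 + 10^-3.85) = 0.5057
DIC = [CO2*]/α₀ = 1.039×10^-4 / 0.5057 = 0.205 mmol/L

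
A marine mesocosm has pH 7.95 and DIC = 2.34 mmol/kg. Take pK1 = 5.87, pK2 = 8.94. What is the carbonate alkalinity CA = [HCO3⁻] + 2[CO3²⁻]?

CA = 2.54 mmol/kg

CA = [HCO3⁻] + 2[CO3²⁻] = (α₁ + 2α₂)·DIC
At pH 7.95: [H⁺]/K1 = 10^-2.08 = 0.0083176, K2/[H⁺] = 10^-0.99 = 0.10233
α₁ = 1/(1 + 0.0083176 + 0.10233) = 1/1.1106 = 0.9004; α₂ = α₁·K2/[H⁺] = 0.09213
α₁ + 2α₂ = 1.0846
CA = 1.0846 × 2.34 = 2.54 mmol/kg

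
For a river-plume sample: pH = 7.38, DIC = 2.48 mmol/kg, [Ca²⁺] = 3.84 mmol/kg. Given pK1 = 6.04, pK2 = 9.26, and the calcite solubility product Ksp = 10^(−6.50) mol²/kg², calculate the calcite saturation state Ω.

Ω = 0.375

α₂ = 1 / (1 + [H⁺]/K2 + [H⁺]²/(K1K2)) = 1 / (1 + 10^+1.88 + 10^+0.54)
   = 1 / (1 + 75.858 + 3.4674) = 1/80.325 = 0.01245
[CO3²⁻] = α₂ × DIC = 0.01245 × 2.48 = 0.03087 mmol/kg
Ksp = 10^(−6.50) = 3.162×10^-7
Ω = [Ca²⁺][CO3²⁻]/Ksp = (3.84×10^-3)(3.087×10^-5) / 3.162×10^-7 = 0.375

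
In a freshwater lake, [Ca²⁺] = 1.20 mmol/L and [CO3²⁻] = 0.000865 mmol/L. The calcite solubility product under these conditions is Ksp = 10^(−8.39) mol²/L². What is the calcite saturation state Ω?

Ksp = 10^(−8.39) = 4.074×10^-9
Ω = [Ca²⁺][CO3²⁻]/Ksp = (1.20×10^-3)(0.000865×10^-3) / 4.074×10^-9 = 0.255

Ω = 0.255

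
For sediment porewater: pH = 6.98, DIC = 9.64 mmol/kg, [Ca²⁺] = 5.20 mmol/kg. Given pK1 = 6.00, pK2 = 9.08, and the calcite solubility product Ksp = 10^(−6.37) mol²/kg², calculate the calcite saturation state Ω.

Ω = 0.839

α₂ = 1 / (1 + [H⁺]/K2 + [H⁺]²/(K1K2)) = 1 / (1 + 10^+2.10 + 10^+1.12)
   = 1 / (1 + 125.89 + 13.183) = 1/140.08 = 0.007139
[CO3²⁻] = α₂ × DIC = 0.007139 × 9.64 = 0.06882 mmol/kg
Ksp = 10^(−6.37) = 4.266×10^-7
Ω = [Ca²⁺][CO3²⁻]/Ksp = (5.20×10^-3)(6.882×10^-5) / 4.266×10^-7 = 0.839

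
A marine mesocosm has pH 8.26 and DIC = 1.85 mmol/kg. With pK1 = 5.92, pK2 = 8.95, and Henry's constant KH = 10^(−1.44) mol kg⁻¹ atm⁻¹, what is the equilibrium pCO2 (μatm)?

α₀ = 1 / (1 + K1/[H⁺] + K1K2/[H⁺]²) = 1 / (1 + 10^+2.34 + 10^+1.65)
   = 1 / (1 + 218.78 + 44.668) = 1/264.44 = 0.003782
[CO2*] = α₀ × DIC = 0.003782 × 1.85 = 0.006996 mmol/kg = 6.996 μmol/kg
pCO2 = [CO2*]/KH = 6.996×10^-6 / 3.631×10^-2 = 193 μatm

pCO2 = 193 μatm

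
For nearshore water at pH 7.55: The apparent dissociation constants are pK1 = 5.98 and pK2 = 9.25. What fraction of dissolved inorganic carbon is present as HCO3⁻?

α₁ = 0.955

α₁ = 1 / (1 + [H⁺]/K1 + K2/[H⁺]) = 1 / (1 + 10^-1.57 + 10^-1.70)
   = 1 / (1 + 0.026915 + 0.019953) = 1/1.0469 = 0.9552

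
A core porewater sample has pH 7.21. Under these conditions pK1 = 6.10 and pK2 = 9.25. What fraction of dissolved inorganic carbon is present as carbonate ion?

α₂ = 1 / (1 + [H⁺]/K2 + [H⁺]²/(K1K2)) = 1 / (1 + 10^+2.04 + 10^+0.93)
   = 1 / (1 + 109.65 + 8.5114) = 1/119.16 = 0.008392

α₂ = 0.00839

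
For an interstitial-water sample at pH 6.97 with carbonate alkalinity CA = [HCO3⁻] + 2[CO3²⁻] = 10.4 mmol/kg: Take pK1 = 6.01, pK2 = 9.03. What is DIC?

CA = [HCO3⁻] + 2[CO3²⁻] = (α₁ + 2α₂)·DIC
At pH 6.97: [H⁺]/K1 = 10^-0.96 = 0.10965, K2/[H⁺] = 10^-2.06 = 0.0087096
α₁ = 1/(1 + 0.10965 + 0.0087096) = 1/1.1184 = 0.8942; α₂ = α₁·K2/[H⁺] = 0.007788
α₁ + 2α₂ = 0.9097
DIC = CA / (α₁ + 2α₂) = 10.4 / 0.9097 = 11.4 mmol/kg

DIC = 11.4 mmol/kg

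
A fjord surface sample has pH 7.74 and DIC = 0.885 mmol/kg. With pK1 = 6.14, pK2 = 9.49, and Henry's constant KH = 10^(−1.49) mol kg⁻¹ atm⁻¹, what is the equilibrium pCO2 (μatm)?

pCO2 = 659 μatm

α₀ = 1 / (1 + K1/[H⁺] + K1K2/[H⁺]²) = 1 / (1 + 10^+1.60 + 10^-0.15)
   = 1 / (1 + 39.811 + 0.70795) = 1/41.519 = 0.02409
[CO2*] = α₀ × DIC = 0.02409 × 0.885 = 0.02132 mmol/kg
pCO2 = [CO2*]/KH = 2.132×10^-5 / 3.236×10^-2 = 659 μatm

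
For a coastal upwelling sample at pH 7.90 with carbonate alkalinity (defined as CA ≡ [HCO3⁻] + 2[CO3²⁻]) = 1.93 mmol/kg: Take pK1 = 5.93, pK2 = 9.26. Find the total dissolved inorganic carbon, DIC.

CA = [HCO3⁻] + 2[CO3²⁻] = (α₁ + 2α₂)·DIC
At pH 7.90: [H⁺]/K1 = 10^-1.97 = 0.010715, K2/[H⁺] = 10^-1.36 = 0.043652
α₁ = 1/(1 + 0.010715 + 0.043652) = 1/1.0544 = 0.9484; α₂ = α₁·K2/[H⁺] = 0.04140
α₁ + 2α₂ = 1.0312
DIC = CA / (α₁ + 2α₂) = 1.93 / 1.0312 = 1.87 mmol/kg

DIC = 1.87 mmol/kg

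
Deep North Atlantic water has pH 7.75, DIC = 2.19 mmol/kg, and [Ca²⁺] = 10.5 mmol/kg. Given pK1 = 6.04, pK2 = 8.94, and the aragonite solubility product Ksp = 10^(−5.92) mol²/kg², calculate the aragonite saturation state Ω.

α₂ = 1 / (1 + [H⁺]/K2 + [H⁺]²/(K1K2)) = 1 / (1 + 10^+1.19 + 10^-0.52)
   = 1 / (1 + 15.488 + 0.30200) = 1/16.790 = 0.05956
[CO3²⁻] = α₂ × DIC = 0.05956 × 2.19 = 0.1304 mmol/kg
Ksp = 10^(−5.92) = 1.202×10^-6
Ω = [Ca²⁺][CO3²⁻]/Ksp = (10.5×10^-3)(1.304×10^-4) / 1.202×10^-6 = 1.14

Ω = 1.14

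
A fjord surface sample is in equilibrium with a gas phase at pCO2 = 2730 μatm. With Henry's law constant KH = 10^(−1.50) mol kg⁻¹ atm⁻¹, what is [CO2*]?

KH = 10^(−1.50) = 3.162×10^-2 mol kg⁻¹ atm⁻¹
[CO2*] = KH · pCO2 = 3.162×10^-2 × 2730×10^-6 atm = 8.63×10^-5 mol/kg

[CO2*] = 86.3 μmol/kg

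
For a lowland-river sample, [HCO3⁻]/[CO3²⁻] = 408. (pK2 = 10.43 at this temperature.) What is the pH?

pH = 7.82

From K2 = [H⁺][CO3²⁻]/[HCO3⁻]:  pH = pK2 − log₁₀([HCO3⁻]/[CO3²⁻])
log₁₀(408) = +2.611
pH = 10.43 − (+2.611) = 7.82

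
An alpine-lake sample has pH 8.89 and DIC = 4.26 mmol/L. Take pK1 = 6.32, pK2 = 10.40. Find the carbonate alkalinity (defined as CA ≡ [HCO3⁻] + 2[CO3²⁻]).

CA = 4.38 mmol/L

CA = [HCO3⁻] + 2[CO3²⁻] = (α₁ + 2α₂)·DIC
At pH 8.89: [H⁺]/K1 = 10^-2.57 = 0.0026915, K2/[H⁺] = 10^-1.51 = 0.030903
α₁ = 1/(1 + 0.0026915 + 0.030903) = 1/1.0336 = 0.9675; α₂ = α₁·K2/[H⁺] = 0.02990
α₁ + 2α₂ = 1.0273
CA = 1.0273 × 4.26 = 4.38 mmol/L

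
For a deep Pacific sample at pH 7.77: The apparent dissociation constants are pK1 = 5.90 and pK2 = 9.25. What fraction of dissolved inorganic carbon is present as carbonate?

α₂ = 0.0316

α₂ = 1 / (1 + [H⁺]/K2 + [H⁺]²/(K1K2)) = 1 / (1 + 10^+1.48 + 10^-0.39)
   = 1 / (1 + 30.200 + 0.40738) = 1/31.607 = 0.03164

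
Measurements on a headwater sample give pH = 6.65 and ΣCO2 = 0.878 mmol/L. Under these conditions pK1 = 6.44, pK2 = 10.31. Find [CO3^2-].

α₂ = 1 / (1 + [H⁺]/K2 + [H⁺]²/(K1K2)) = 1 / (1 + 10^+3.66 + 10^+3.45)
   = 1 / (1 + 4570.9 + 2818.4) = 1/7390.3 = 0.0001353
[CO3²⁻] = α₂ × DIC = 0.0001353 × 0.878 = 0.000119 mmol/L = 0.119 μmol/L

[CO3²⁻] = 0.119 μmol/L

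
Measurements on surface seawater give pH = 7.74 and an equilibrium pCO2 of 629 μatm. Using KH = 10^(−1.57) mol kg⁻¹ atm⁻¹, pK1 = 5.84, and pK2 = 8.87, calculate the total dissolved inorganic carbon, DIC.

[CO2*] = KH · pCO2 = 10^(−1.57) × 629×10^-6 = 1.693×10^-5 mol/kg
α₀ = 1/(1 + K1/[H⁺] + K1K2/[H⁺]²) = 1/(1 + 10^+1.90 + 10^+0.77) = 0.01158
DIC = [CO2*]/α₀ = 1.693×10^-5 / 0.01158 = 1.46 mmol/kg

DIC = 1.46 mmol/kg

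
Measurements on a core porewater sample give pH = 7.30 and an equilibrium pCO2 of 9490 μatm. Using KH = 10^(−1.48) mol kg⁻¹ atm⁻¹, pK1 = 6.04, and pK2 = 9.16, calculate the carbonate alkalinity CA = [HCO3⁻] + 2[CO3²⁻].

CA = 5.88 mmol/kg

[CO2*] = KH · pCO2 = 10^(−1.48) × 9490×10^-6 = 3.142×10^-4 mol/kg
α₀ = 1/(1 + K1/[H⁺] + K1K2/[H⁺]²) = 1/(1 + 10^+1.26 + 10^-0.60) = 0.05142
DIC = [CO2*]/α₀ = 3.142×10^-4 / 0.05142 = 6.111 mmol/kg
CA = (α₁ + 2α₂)·DIC = (0.9357 + 2×0.01292) × 6.111 = 5.88 mmol/kg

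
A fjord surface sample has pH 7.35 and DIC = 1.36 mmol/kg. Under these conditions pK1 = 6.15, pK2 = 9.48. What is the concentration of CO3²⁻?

α₂ = 1 / (1 + [H⁺]/K2 + [H⁺]²/(K1K2)) = 1 / (1 + 10^+2.13 + 10^+0.93)
   = 1 / (1 + 134.90 + 8.5114) = 1/144.41 = 0.006925
[CO3²⁻] = α₂ × DIC = 0.006925 × 1.36 = 0.00942 mmol/kg = 9.42 μmol/kg

[CO3²⁻] = 9.42 μmol/kg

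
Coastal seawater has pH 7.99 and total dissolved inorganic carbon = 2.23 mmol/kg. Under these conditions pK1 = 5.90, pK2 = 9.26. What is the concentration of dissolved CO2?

[CO2*] = 17.1 μmol/kg

α₀ = 1 / (1 + K1/[H⁺] + K1K2/[H⁺]²) = 1 / (1 + 10^+2.09 + 10^+0.82)
   = 1 / (1 + 123.03 + 6.6069) = 1/130.63 = 0.007655
[CO2*] = α₀ × DIC = 0.007655 × 2.23 = 0.0171 mmol/kg = 17.1 μmol/kg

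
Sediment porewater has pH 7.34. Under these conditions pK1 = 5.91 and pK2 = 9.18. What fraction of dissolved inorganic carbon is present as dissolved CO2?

α₀ = 0.0353

α₀ = 1 / (1 + K1/[H⁺] + K1K2/[H⁺]²) = 1 / (1 + 10^+1.43 + 10^-0.41)
   = 1 / (1 + 26.915 + 0.38905) = 1/28.304 = 0.03533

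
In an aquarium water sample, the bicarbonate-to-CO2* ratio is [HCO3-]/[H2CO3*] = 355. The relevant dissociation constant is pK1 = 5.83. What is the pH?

From K1 = [H⁺][HCO3-]/[H2CO3*]:  pH = pK1 + log₁₀([HCO3-]/[H2CO3*])
log₁₀(355) = +2.550
pH = 5.83 + (+2.550) = 8.38

pH = 8.38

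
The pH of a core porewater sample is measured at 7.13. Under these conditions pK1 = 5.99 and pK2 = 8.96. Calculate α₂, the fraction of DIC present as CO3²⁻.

α₂ = 0.0136

α₂ = 1 / (1 + [H⁺]/K2 + [H⁺]²/(K1K2)) = 1 / (1 + 10^+1.83 + 10^+0.69)
   = 1 / (1 + 67.608 + 4.8978) = 1/73.506 = 0.01360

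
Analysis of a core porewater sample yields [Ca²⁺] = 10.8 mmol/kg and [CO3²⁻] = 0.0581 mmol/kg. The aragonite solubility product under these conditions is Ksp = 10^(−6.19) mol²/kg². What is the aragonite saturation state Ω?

Ksp = 10^(−6.19) = 6.457×10^-7
Ω = [Ca²⁺][CO3²⁻]/Ksp = (10.8×10^-3)(0.0581×10^-3) / 6.457×10^-7 = 0.972

Ω = 0.972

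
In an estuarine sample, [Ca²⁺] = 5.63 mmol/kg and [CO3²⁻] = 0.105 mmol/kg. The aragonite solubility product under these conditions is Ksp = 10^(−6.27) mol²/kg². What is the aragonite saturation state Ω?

Ksp = 10^(−6.27) = 5.370×10^-7
Ω = [Ca²⁺][CO3²⁻]/Ksp = (5.63×10^-3)(0.105×10^-3) / 5.370×10^-7 = 1.10

Ω = 1.10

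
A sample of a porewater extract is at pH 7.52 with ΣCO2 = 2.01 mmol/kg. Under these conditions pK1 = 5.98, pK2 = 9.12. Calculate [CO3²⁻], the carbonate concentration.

[CO3²⁻] = 0.0479 mmol/kg

α₂ = 1 / (1 + [H⁺]/K2 + [H⁺]²/(K1K2)) = 1 / (1 + 10^+1.60 + 10^+0.06)
   = 1 / (1 + 39.811 + 1.1482) = 1/41.959 = 0.02383
[CO3²⁻] = α₂ × DIC = 0.02383 × 2.01 = 0.0479 mmol/kg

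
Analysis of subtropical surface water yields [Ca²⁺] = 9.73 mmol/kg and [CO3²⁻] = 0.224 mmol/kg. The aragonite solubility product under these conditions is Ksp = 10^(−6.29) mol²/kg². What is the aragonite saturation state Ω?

Ksp = 10^(−6.29) = 5.129×10^-7
Ω = [Ca²⁺][CO3²⁻]/Ksp = (9.73×10^-3)(0.224×10^-3) / 5.129×10^-7 = 4.25

Ω = 4.25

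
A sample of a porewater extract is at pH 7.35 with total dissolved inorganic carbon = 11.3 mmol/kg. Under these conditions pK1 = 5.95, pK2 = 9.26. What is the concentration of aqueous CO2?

α₀ = 1 / (1 + K1/[H⁺] + K1K2/[H⁺]²) = 1 / (1 + 10^+1.40 + 10^-0.51)
   = 1 / (1 + 25.119 + 0.30903) = 1/26.428 = 0.03784
[CO2*] = α₀ × DIC = 0.03784 × 11.3 = 0.428 mmol/kg

[CO2*] = 0.428 mmol/kg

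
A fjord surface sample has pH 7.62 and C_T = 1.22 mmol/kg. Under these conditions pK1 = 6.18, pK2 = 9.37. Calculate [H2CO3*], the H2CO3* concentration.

α₀ = 1 / (1 + K1/[H⁺] + K1K2/[H⁺]²) = 1 / (1 + 10^+1.44 + 10^-0.31)
   = 1 / (1 + 27.542 + 0.48978) = 1/29.032 = 0.03444
[CO2*] = α₀ × DIC = 0.03444 × 1.22 = 0.0420 mmol/kg

[CO2*] = 0.0420 mmol/kg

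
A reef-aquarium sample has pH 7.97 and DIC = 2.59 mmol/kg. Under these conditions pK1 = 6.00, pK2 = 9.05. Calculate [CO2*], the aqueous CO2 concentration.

α₀ = 1 / (1 + K1/[H⁺] + K1K2/[H⁺]²) = 1 / (1 + 10^+1.97 + 10^+0.89)
   = 1 / (1 + 93.325 + 7.7625) = 1/102.09 = 0.009795
[CO2*] = α₀ × DIC = 0.009795 × 2.59 = 0.0254 mmol/kg

[CO2*] = 0.0254 mmol/kg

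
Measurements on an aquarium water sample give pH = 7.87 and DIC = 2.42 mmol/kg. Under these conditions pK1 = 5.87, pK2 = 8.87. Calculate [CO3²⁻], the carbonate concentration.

α₂ = 1 / (1 + [H⁺]/K2 + [H⁺]²/(K1K2)) = 1 / (1 + 10^+1.00 + 10^-1.00)
   = 1 / (1 + 10.000 + 0.10000) = 1/11.100 = 0.09009
[CO3²⁻] = α₂ × DIC = 0.09009 × 2.42 = 0.218 mmol/kg

[CO3²⁻] = 0.218 mmol/kg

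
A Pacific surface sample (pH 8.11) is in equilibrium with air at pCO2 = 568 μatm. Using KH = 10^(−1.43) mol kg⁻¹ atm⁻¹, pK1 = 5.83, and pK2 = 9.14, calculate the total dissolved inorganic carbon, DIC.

DIC = 4.42 mmol/kg

[CO2*] = KH · pCO2 = 10^(−1.43) × 568×10^-6 = 2.110×10^-5 mol/kg
α₀ = 1/(1 + K1/[H⁺] + K1K2/[H⁺]²) = 1/(1 + 10^+2.28 + 10^+1.25) = 0.004777
DIC = [CO2*]/α₀ = 2.110×10^-5 / 0.004777 = 4.42 mmol/kg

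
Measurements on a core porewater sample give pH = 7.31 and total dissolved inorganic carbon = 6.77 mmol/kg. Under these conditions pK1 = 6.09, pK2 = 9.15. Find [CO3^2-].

[CO3²⁻] = 0.0911 mmol/kg

α₂ = 1 / (1 + [H⁺]/K2 + [H⁺]²/(K1K2)) = 1 / (1 + 10^+1.84 + 10^+0.62)
   = 1 / (1 + 69.183 + 4.1687) = 1/74.352 = 0.01345
[CO3²⁻] = α₂ × DIC = 0.01345 × 6.77 = 0.0911 mmol/kg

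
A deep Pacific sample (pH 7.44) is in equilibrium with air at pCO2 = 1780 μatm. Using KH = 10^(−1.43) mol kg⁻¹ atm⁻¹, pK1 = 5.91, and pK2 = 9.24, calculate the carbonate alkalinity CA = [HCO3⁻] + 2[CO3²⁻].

[CO2*] = KH · pCO2 = 10^(−1.43) × 1780×10^-6 = 6.613×10^-5 mol/kg
α₀ = 1/(1 + K1/[H⁺] + K1K2/[H⁺]²) = 1/(1 + 10^+1.53 + 10^-0.27) = 0.02823
DIC = [CO2*]/α₀ = 6.613×10^-5 / 0.02823 = 2.343 mmol/kg
CA = (α₁ + 2α₂)·DIC = (0.9566 + 2×0.01516) × 2.343 = 2.31 mmol/kg

CA = 2.31 mmol/kg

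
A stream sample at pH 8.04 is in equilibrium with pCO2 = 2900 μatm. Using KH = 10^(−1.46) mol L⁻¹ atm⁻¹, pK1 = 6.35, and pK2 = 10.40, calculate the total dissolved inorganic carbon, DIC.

[CO2*] = KH · pCO2 = 10^(−1.46) × 2900×10^-6 = 1.006×10^-4 mol/L
α₀ = 1/(1 + K1/[H⁺] + K1K2/[H⁺]²) = 1/(1 + 10^+1.69 + 10^-0.67) = 0.01992
DIC = [CO2*]/α₀ = 1.006×10^-4 / 0.01992 = 5.05 mmol/L

DIC = 5.05 mmol/L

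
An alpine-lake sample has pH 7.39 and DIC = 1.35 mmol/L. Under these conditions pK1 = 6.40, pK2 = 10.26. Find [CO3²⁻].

α₂ = 1 / (1 + [H⁺]/K2 + [H⁺]²/(K1K2)) = 1 / (1 + 10^+2.87 + 10^+1.88)
   = 1 / (1 + 741.31 + 75.858) = 1/818.17 = 0.001222
[CO3²⁻] = α₂ × DIC = 0.001222 × 1.35 = 0.00165 mmol/L = 1.65 μmol/L

[CO3²⁻] = 1.65 μmol/L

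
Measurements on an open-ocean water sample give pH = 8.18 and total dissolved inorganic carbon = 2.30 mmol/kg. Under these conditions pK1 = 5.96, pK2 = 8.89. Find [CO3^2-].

α₂ = 1 / (1 + [H⁺]/K2 + [H⁺]²/(K1K2)) = 1 / (1 + 10^+0.71 + 10^-1.51)
   = 1 / (1 + 5.1286 + 0.030903) = 1/6.1595 = 0.1624
[CO3²⁻] = α₂ × DIC = 0.1624 × 2.30 = 0.373 mmol/kg

[CO3²⁻] = 0.373 mmol/kg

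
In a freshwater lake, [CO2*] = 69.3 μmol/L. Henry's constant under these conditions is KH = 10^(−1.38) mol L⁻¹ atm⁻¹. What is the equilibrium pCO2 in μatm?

KH = 10^(−1.38) = 4.169×10^-2 mol L⁻¹ atm⁻¹
pCO2 = [CO2*]/KH = 69.3×10^-6 / 4.169×10^-2 = 1.66×10^-3 atm = 1660 μatm

pCO2 = 1660 μatm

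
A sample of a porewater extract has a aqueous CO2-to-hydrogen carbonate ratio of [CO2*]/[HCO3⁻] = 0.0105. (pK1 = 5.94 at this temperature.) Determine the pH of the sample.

From K1 = [H⁺][HCO3⁻]/[CO2*]:  pH = pK1 − log₁₀([CO2*]/[HCO3⁻])
log₁₀(0.0105) = -1.979
pH = 5.94 − (-1.979) = 7.92

pH = 7.92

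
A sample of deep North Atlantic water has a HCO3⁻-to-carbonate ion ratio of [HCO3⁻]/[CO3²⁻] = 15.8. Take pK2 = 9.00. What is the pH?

pH = 7.80

From K2 = [H⁺][CO3²⁻]/[HCO3⁻]:  pH = pK2 − log₁₀([HCO3⁻]/[CO3²⁻])
log₁₀(15.8) = +1.199
pH = 9.00 − (+1.199) = 7.80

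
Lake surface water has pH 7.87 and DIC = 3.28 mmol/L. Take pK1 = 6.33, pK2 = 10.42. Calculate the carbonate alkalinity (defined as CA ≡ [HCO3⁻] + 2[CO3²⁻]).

CA = [HCO3⁻] + 2[CO3²⁻] = (α₁ + 2α₂)·DIC
At pH 7.87: [H⁺]/K1 = 10^-1.54 = 0.028840, K2/[H⁺] = 10^-2.55 = 0.0028184
α₁ = 1/(1 + 0.028840 + 0.0028184) = 1/1.0317 = 0.9693; α₂ = α₁·K2/[H⁺] = 0.002732
α₁ + 2α₂ = 0.9748
CA = 0.9748 × 3.28 = 3.20 mmol/L

CA = 3.20 mmol/L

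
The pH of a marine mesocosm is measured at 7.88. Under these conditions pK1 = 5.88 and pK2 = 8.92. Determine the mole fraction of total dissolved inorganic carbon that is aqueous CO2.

α₀ = 0.00908

α₀ = 1 / (1 + K1/[H⁺] + K1K2/[H⁺]²) = 1 / (1 + 10^+2.00 + 10^+0.96)
   = 1 / (1 + 100.00 + 9.1201) = 1/110.12 = 0.009081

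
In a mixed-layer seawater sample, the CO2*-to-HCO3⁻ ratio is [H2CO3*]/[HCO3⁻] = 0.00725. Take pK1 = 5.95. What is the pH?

pH = 8.09

From K1 = [H⁺][HCO3⁻]/[H2CO3*]:  pH = pK1 − log₁₀([H2CO3*]/[HCO3⁻])
log₁₀(0.00725) = -2.140
pH = 5.95 − (-2.140) = 8.09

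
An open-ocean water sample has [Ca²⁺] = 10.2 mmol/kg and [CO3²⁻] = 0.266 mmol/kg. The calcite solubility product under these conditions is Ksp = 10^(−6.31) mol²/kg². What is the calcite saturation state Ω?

Ksp = 10^(−6.31) = 4.898×10^-7
Ω = [Ca²⁺][CO3²⁻]/Ksp = (10.2×10^-3)(0.266×10^-3) / 4.898×10^-7 = 5.54

Ω = 5.54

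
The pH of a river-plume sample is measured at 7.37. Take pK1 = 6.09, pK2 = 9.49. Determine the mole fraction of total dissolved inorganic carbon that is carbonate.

α₂ = 0.00716

α₂ = 1 / (1 + [H⁺]/K2 + [H⁺]²/(K1K2)) = 1 / (1 + 10^+2.12 + 10^+0.84)
   = 1 / (1 + 131.83 + 6.9183) = 1/139.74 = 0.007156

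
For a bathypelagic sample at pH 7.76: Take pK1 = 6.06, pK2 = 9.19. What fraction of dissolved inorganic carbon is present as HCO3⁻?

α₁ = 1 / (1 + [H⁺]/K1 + K2/[H⁺]) = 1 / (1 + 10^-1.70 + 10^-1.43)
   = 1 / (1 + 0.019953 + 0.037154) = 1/1.0571 = 0.9460

α₁ = 0.946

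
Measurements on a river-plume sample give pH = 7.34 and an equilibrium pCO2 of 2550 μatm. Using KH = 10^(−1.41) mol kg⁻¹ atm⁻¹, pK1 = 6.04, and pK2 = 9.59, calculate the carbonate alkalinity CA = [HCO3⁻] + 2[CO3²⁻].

CA = 2.00 mmol/kg

[CO2*] = KH · pCO2 = 10^(−1.41) × 2550×10^-6 = 9.921×10^-5 mol/kg
α₀ = 1/(1 + K1/[H⁺] + K1K2/[H⁺]²) = 1/(1 + 10^+1.30 + 10^-0.95) = 0.04747
DIC = [CO2*]/α₀ = 9.921×10^-5 / 0.04747 = 2.090 mmol/kg
CA = (α₁ + 2α₂)·DIC = (0.9472 + 2×0.005327) × 2.090 = 2.00 mmol/kg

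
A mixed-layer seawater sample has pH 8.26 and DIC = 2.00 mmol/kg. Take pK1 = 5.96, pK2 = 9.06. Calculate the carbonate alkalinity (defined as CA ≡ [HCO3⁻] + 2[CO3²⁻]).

CA = 2.26 mmol/kg

CA = [HCO3⁻] + 2[CO3²⁻] = (α₁ + 2α₂)·DIC
At pH 8.26: [H⁺]/K1 = 10^-2.30 = 0.0050119, K2/[H⁺] = 10^-0.80 = 0.15849
α₁ = 1/(1 + 0.0050119 + 0.15849) = 1/1.1635 = 0.8595; α₂ = α₁·K2/[H⁺] = 0.1362
α₁ + 2α₂ = 1.1319
CA = 1.1319 × 2.00 = 2.26 mmol/kg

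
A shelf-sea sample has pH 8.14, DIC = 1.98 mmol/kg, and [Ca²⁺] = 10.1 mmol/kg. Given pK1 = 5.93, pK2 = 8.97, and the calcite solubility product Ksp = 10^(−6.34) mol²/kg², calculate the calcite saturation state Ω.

α₂ = 1 / (1 + [H⁺]/K2 + [H⁺]²/(K1K2)) = 1 / (1 + 10^+0.83 + 10^-1.38)
   = 1 / (1 + 6.7608 + 0.041687) = 1/7.8025 = 0.1282
[CO3²⁻] = α₂ × DIC = 0.1282 × 1.98 = 0.2538 mmol/kg
Ksp = 10^(−6.34) = 4.571×10^-7
Ω = [Ca²⁺][CO3²⁻]/Ksp = (10.1×10^-3)(2.538×10^-4) / 4.571×10^-7 = 5.61

Ω = 5.61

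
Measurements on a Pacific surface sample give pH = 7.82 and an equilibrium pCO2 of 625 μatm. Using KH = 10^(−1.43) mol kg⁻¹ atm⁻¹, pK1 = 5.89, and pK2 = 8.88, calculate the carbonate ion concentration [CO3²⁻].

[CO2*] = KH · pCO2 = 10^(−1.43) × 625×10^-6 = 2.322×10^-5 mol/kg
α₀ = 1/(1 + K1/[H⁺] + K1K2/[H⁺]²) = 1/(1 + 10^+1.93 + 10^+0.87) = 0.01069
DIC = [CO2*]/α₀ = 2.322×10^-5 / 0.01069 = 2.172 mmol/kg
[CO3²⁻] = α₂·DIC; α₂ = 0.07926, so [CO3²⁻] = 0.07926 × 2.172 = 0.172 mmol/kg

[CO3²⁻] = 0.172 mmol/kg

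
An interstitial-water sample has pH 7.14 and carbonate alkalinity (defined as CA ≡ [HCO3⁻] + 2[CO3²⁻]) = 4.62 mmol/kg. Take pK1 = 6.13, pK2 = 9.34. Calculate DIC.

DIC = 5.04 mmol/kg

CA = [HCO3⁻] + 2[CO3²⁻] = (α₁ + 2α₂)·DIC
At pH 7.14: [H⁺]/K1 = 10^-1.01 = 0.097724, K2/[H⁺] = 10^-2.20 = 0.0063096
α₁ = 1/(1 + 0.097724 + 0.0063096) = 1/1.1040 = 0.9058; α₂ = α₁·K2/[H⁺] = 0.005715
α₁ + 2α₂ = 0.9172
DIC = CA / (α₁ + 2α₂) = 4.62 / 0.9172 = 5.04 mmol/kg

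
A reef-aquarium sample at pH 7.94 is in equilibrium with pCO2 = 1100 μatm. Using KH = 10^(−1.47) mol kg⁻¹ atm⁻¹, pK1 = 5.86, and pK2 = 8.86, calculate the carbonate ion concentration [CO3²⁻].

[CO2*] = KH · pCO2 = 10^(−1.47) × 1100×10^-6 = 3.727×10^-5 mol/kg
α₀ = 1/(1 + K1/[H⁺] + K1K2/[H⁺]²) = 1/(1 + 10^+2.08 + 10^+1.16) = 0.007370
DIC = [CO2*]/α₀ = 3.727×10^-5 / 0.007370 = 5.057 mmol/kg
[CO3²⁻] = α₂·DIC; α₂ = 0.1065, so [CO3²⁻] = 0.1065 × 5.057 = 0.539 mmol/kg

[CO3²⁻] = 0.539 mmol/kg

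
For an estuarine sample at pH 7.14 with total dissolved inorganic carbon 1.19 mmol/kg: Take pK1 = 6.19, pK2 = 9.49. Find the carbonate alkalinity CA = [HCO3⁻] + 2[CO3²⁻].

CA = 1.08 mmol/kg

CA = [HCO3⁻] + 2[CO3²⁻] = (α₁ + 2α₂)·DIC
At pH 7.14: [H⁺]/K1 = 10^-0.95 = 0.11220, K2/[H⁺] = 10^-2.35 = 0.0044668
α₁ = 1/(1 + 0.11220 + 0.0044668) = 1/1.1167 = 0.8955; α₂ = α₁·K2/[H⁺] = 0.004000
α₁ + 2α₂ = 0.9035
CA = 0.9035 × 1.19 = 1.08 mmol/kg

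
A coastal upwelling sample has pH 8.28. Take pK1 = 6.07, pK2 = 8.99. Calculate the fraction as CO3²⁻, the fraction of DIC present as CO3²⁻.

α₂ = 0.162

α₂ = 1 / (1 + [H⁺]/K2 + [H⁺]²/(K1K2)) = 1 / (1 + 10^+0.71 + 10^-1.50)
   = 1 / (1 + 5.1286 + 0.031623) = 1/6.1602 = 0.1623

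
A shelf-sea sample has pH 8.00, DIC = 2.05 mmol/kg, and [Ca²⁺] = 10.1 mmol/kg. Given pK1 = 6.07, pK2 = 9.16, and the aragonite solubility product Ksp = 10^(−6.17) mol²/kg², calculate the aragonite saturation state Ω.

α₂ = 1 / (1 + [H⁺]/K2 + [H⁺]²/(K1K2)) = 1 / (1 + 10^+1.16 + 10^-0.77)
   = 1 / (1 + 14.454 + 0.16982) = 1/15.624 = 0.06400
[CO3²⁻] = α₂ × DIC = 0.06400 × 2.05 = 0.1312 mmol/kg
Ksp = 10^(−6.17) = 6.761×10^-7
Ω = [Ca²⁺][CO3²⁻]/Ksp = (10.1×10^-3)(1.312×10^-4) / 6.761×10^-7 = 1.96

Ω = 1.96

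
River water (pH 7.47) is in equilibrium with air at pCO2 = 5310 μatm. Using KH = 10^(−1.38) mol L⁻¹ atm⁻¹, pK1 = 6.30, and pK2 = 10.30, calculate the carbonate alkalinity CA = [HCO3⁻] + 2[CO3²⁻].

CA = 3.28 mmol/L

[CO2*] = KH · pCO2 = 10^(−1.38) × 5310×10^-6 = 2.214×10^-4 mol/L
α₀ = 1/(1 + K1/[H⁺] + K1K2/[H⁺]²) = 1/(1 + 10^+1.17 + 10^-1.66) = 0.06324
DIC = [CO2*]/α₀ = 2.214×10^-4 / 0.06324 = 3.500 mmol/L
CA = (α₁ + 2α₂)·DIC = (0.9354 + 2×0.001384) × 3.500 = 3.28 mmol/L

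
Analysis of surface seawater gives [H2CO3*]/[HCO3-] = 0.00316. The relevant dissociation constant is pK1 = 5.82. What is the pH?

pH = 8.32

From K1 = [H⁺][HCO3-]/[H2CO3*]:  pH = pK1 − log₁₀([H2CO3*]/[HCO3-])
log₁₀(0.00316) = -2.500
pH = 5.82 − (-2.500) = 8.32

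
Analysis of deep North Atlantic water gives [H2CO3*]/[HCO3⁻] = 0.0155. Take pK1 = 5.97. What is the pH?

pH = 7.78

From K1 = [H⁺][HCO3⁻]/[H2CO3*]:  pH = pK1 − log₁₀([H2CO3*]/[HCO3⁻])
log₁₀(0.0155) = -1.810
pH = 5.97 − (-1.810) = 7.78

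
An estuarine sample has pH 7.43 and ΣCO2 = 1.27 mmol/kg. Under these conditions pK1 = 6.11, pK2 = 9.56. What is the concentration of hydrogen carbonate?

α₁ = 1 / (1 + [H⁺]/K1 + K2/[H⁺]) = 1 / (1 + 10^-1.32 + 10^-2.13)
   = 1 / (1 + 0.047863 + 0.0074131) = 1/1.0553 = 0.9476
[HCO3⁻] = α₁ × DIC = 0.9476 × 1.27 = 1.20 mmol/kg

[HCO3⁻] = 1.20 mmol/kg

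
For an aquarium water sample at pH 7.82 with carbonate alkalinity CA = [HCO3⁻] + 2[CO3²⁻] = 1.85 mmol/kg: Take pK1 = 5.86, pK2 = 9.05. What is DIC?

CA = [HCO3⁻] + 2[CO3²⁻] = (α₁ + 2α₂)·DIC
At pH 7.82: [H⁺]/K1 = 10^-1.96 = 0.010965, K2/[H⁺] = 10^-1.23 = 0.058884
α₁ = 1/(1 + 0.010965 + 0.058884) = 1/1.0698 = 0.9347; α₂ = α₁·K2/[H⁺] = 0.05504
α₁ + 2α₂ = 1.0448
DIC = CA / (α₁ + 2α₂) = 1.85 / 1.0448 = 1.77 mmol/kg

DIC = 1.77 mmol/kg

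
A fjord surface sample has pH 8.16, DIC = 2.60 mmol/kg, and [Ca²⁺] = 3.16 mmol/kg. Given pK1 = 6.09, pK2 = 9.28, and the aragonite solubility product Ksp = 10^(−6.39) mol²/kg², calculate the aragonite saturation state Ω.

α₂ = 1 / (1 + [H⁺]/K2 + [H⁺]²/(K1K2)) = 1 / (1 + 10^+1.12 + 10^-0.95)
   = 1 / (1 + 13.183 + 0.11220) = 1/14.295 = 0.06996
[CO3²⁻] = α₂ × DIC = 0.06996 × 2.60 = 0.1819 mmol/kg
Ksp = 10^(−6.39) = 4.074×10^-7
Ω = [Ca²⁺][CO3²⁻]/Ksp = (3.16×10^-3)(1.819×10^-4) / 4.074×10^-7 = 1.41

Ω = 1.41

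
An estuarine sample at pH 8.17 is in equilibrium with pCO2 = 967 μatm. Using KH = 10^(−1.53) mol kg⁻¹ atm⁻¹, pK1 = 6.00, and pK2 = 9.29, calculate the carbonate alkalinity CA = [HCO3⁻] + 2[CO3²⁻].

CA = 4.86 mmol/kg

[CO2*] = KH · pCO2 = 10^(−1.53) × 967×10^-6 = 2.854×10^-5 mol/kg
α₀ = 1/(1 + K1/[H⁺] + K1K2/[H⁺]²) = 1/(1 + 10^+2.17 + 10^+1.05) = 0.006245
DIC = [CO2*]/α₀ = 2.854×10^-5 / 0.006245 = 4.570 mmol/kg
CA = (α₁ + 2α₂)·DIC = (0.9237 + 2×0.07007) × 4.570 = 4.86 mmol/kg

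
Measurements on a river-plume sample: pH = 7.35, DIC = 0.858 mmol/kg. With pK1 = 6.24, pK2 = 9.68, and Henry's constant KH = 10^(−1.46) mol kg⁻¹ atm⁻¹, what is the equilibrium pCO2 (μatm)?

α₀ = 1 / (1 + K1/[H⁺] + K1K2/[H⁺]²) = 1 / (1 + 10^+1.11 + 10^-1.22)
   = 1 / (1 + 12.882 + 0.060256) = 1/13.943 = 0.07172
[CO2*] = α₀ × DIC = 0.07172 × 0.858 = 0.06154 mmol/kg
pCO2 = [CO2*]/KH = 6.154×10^-5 / 3.467×10^-2 = 1770 μatm

pCO2 = 1770 μatm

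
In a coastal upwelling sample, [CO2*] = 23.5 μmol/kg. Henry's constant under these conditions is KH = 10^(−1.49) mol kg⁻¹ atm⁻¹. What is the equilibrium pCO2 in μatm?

pCO2 = 726 μatm

KH = 10^(−1.49) = 3.236×10^-2 mol kg⁻¹ atm⁻¹
pCO2 = [CO2*]/KH = 23.5×10^-6 / 3.236×10^-2 = 7.26×10^-4 atm = 726 μatm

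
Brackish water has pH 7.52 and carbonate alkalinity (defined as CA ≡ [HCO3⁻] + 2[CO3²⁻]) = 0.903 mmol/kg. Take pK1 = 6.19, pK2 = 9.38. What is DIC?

DIC = 0.932 mmol/kg

CA = [HCO3⁻] + 2[CO3²⁻] = (α₁ + 2α₂)·DIC
At pH 7.52: [H⁺]/K1 = 10^-1.33 = 0.046774, K2/[H⁺] = 10^-1.86 = 0.013804
α₁ = 1/(1 + 0.046774 + 0.013804) = 1/1.0606 = 0.9429; α₂ = α₁·K2/[H⁺] = 0.01302
α₁ + 2α₂ = 0.9689
DIC = CA / (α₁ + 2α₂) = 0.903 / 0.9689 = 0.932 mmol/kg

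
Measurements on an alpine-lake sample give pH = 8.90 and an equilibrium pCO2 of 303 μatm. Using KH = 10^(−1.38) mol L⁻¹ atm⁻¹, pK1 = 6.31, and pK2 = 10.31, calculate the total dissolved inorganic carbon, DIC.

DIC = 5.12 mmol/L

[CO2*] = KH · pCO2 = 10^(−1.38) × 303×10^-6 = 1.263×10^-5 mol/L
α₀ = 1/(1 + K1/[H⁺] + K1K2/[H⁺]²) = 1/(1 + 10^+2.59 + 10^+1.18) = 0.002468
DIC = [CO2*]/α₀ = 1.263×10^-5 / 0.002468 = 5.12 mmol/L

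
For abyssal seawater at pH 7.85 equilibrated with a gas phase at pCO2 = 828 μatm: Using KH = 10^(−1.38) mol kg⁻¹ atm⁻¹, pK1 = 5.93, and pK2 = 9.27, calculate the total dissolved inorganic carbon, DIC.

DIC = 3.01 mmol/kg

[CO2*] = KH · pCO2 = 10^(−1.38) × 828×10^-6 = 3.452×10^-5 mol/kg
α₀ = 1/(1 + K1/[H⁺] + K1K2/[H⁺]²) = 1/(1 + 10^+1.92 + 10^+0.50) = 0.01145
DIC = [CO2*]/α₀ = 3.452×10^-5 / 0.01145 = 3.01 mmol/kg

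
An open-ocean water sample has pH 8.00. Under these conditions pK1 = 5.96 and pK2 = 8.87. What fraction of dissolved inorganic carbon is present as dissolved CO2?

α₀ = 0.00797

α₀ = 1 / (1 + K1/[H⁺] + K1K2/[H⁺]²) = 1 / (1 + 10^+2.04 + 10^+1.17)
   = 1 / (1 + 109.65 + 14.791) = 1/125.44 = 0.007972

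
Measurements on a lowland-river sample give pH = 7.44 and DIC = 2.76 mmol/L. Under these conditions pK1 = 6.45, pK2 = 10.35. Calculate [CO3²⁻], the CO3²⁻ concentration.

[CO3²⁻] = 3.08 μmol/L

α₂ = 1 / (1 + [H⁺]/K2 + [H⁺]²/(K1K2)) = 1 / (1 + 10^+2.91 + 10^+1.92)
   = 1 / (1 + 812.83 + 83.176) = 1/897.01 = 0.001115
[CO3²⁻] = α₂ × DIC = 0.001115 × 2.76 = 0.00308 mmol/L = 3.08 μmol/L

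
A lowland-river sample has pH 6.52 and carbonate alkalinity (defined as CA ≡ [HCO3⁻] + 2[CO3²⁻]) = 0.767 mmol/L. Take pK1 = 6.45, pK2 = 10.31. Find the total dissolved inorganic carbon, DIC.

DIC = 1.42 mmol/L

CA = [HCO3⁻] + 2[CO3²⁻] = (α₁ + 2α₂)·DIC
At pH 6.52: [H⁺]/K1 = 10^-0.07 = 0.85114, K2/[H⁺] = 10^-3.79 = 0.00016218
α₁ = 1/(1 + 0.85114 + 0.00016218) = 1/1.8513 = 0.5402; α₂ = α₁·K2/[H⁺] = 8.760×10^-5
α₁ + 2α₂ = 0.5403
DIC = CA / (α₁ + 2α₂) = 0.767 / 0.5403 = 1.42 mmol/L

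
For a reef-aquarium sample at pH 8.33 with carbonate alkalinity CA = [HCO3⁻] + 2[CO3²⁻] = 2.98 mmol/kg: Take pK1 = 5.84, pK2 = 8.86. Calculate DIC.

CA = [HCO3⁻] + 2[CO3²⁻] = (α₁ + 2α₂)·DIC
At pH 8.33: [H⁺]/K1 = 10^-2.49 = 0.0032359, K2/[H⁺] = 10^-0.53 = 0.29512
α₁ = 1/(1 + 0.0032359 + 0.29512) = 1/1.2984 = 0.7702; α₂ = α₁·K2/[H⁺] = 0.2273
α₁ + 2α₂ = 1.2248
DIC = CA / (α₁ + 2α₂) = 2.98 / 1.2248 = 2.43 mmol/kg

DIC = 2.43 mmol/kg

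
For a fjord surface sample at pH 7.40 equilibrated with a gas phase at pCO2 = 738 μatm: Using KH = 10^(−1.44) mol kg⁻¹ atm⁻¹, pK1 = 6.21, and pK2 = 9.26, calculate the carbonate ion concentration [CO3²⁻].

[CO3²⁻] = 5.73 μmol/kg

[CO2*] = KH · pCO2 = 10^(−1.44) × 738×10^-6 = 2.680×10^-5 mol/kg
α₀ = 1/(1 + K1/[H⁺] + K1K2/[H⁺]²) = 1/(1 + 10^+1.19 + 10^-0.67) = 0.05987
DIC = [CO2*]/α₀ = 2.680×10^-5 / 0.05987 = 0.4475 mmol/kg
[CO3²⁻] = α₂·DIC; α₂ = 0.01280, so [CO3²⁻] = 0.01280 × 0.4475 = 0.00573 mmol/kg = 5.73 μmol/kg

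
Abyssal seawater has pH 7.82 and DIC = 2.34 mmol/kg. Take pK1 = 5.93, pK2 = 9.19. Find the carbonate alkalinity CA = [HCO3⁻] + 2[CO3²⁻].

CA = 2.41 mmol/kg

CA = [HCO3⁻] + 2[CO3²⁻] = (α₁ + 2α₂)·DIC
At pH 7.82: [H⁺]/K1 = 10^-1.89 = 0.012882, K2/[H⁺] = 10^-1.37 = 0.042658
α₁ = 1/(1 + 0.012882 + 0.042658) = 1/1.0555 = 0.9474; α₂ = α₁·K2/[H⁺] = 0.04041
α₁ + 2α₂ = 1.0282
CA = 1.0282 × 2.34 = 2.41 mmol/kg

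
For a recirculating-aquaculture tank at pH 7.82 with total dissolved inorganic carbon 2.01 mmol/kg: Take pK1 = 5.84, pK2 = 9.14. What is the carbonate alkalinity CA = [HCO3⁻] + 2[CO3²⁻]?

CA = [HCO3⁻] + 2[CO3²⁻] = (α₁ + 2α₂)·DIC
At pH 7.82: [H⁺]/K1 = 10^-1.98 = 0.010471, K2/[H⁺] = 10^-1.32 = 0.047863
α₁ = 1/(1 + 0.010471 + 0.047863) = 1/1.0583 = 0.9449; α₂ = α₁·K2/[H⁺] = 0.04522
α₁ + 2α₂ = 1.0353
CA = 1.0353 × 2.01 = 2.08 mmol/kg

CA = 2.08 mmol/kg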